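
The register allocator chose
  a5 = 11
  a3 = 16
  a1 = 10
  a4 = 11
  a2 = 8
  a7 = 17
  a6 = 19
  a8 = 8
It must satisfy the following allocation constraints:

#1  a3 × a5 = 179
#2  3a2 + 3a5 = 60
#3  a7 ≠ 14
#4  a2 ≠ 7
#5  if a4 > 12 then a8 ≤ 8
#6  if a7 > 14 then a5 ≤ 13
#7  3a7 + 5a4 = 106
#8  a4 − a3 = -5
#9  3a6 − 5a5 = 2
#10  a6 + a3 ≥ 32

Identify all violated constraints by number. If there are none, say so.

#1 a3 × a5 = 16 × 11 = 176, not 179  false
#2 3a2 + 3a5 = 3(8) + 3(11) = 57, not 60  false
#3 a7 = 17, and 17 ≠ 14  true
#4 a2 = 8, and 8 ≠ 7  true
#5 a4 = 11, not > 12; antecedent false, conditional vacuously true  true
#6 a7 = 17 > 14, so we need a5 ≤ 13; a5 = 11 ≤ 13  true
#7 3a7 + 5a4 = 3(17) + 5(11) = 106  true
#8 a4 − a3 = 11 − 16 = -5  true
#9 3a6 − 5a5 = 3(19) − 5(11) = 2  true
#10 a6 + a3 = 19 + 16 = 35; 35 ≥ 32  true

Constraints 1, 2 are violated.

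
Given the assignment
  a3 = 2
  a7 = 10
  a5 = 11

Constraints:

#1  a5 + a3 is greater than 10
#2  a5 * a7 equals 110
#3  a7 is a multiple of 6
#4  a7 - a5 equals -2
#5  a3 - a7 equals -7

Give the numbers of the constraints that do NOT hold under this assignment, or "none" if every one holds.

#1 a5 + a3 = 11 + 2 = 13; 13 > 10 — holds.
#2 a5 * a7 = 11 * 10 = 110 — holds.
#3 10 = 6*1 + 4, so 6 does not divide 10 — fails.
#4 a7 - a5 = 10 - 11 = -1, not -2 — fails.
#5 a3 - a7 = 2 - 10 = -8, not -7 — fails.

The assignment fails constraints 3, 4, and 5.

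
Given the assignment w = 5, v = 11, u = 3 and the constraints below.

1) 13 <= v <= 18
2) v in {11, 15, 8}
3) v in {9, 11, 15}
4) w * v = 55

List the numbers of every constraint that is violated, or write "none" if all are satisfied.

No — constraint 1 is not satisfied.

1) v = 11 is outside [13, 18]  ✗
2) v = 11 is in {11, 15, 8}  ✓
3) v = 11 is in {9, 11, 15}  ✓
4) w * v = 5 * 11 = 55  ✓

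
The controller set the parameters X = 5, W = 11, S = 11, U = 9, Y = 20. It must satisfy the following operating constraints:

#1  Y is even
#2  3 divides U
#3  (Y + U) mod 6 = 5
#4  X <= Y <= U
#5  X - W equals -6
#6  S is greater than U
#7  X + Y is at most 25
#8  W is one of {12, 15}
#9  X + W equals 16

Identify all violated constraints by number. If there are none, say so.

The assignment fails constraints 4, 8.

#1 Y = 20 is even  yes
#2 9 / 3 = 3, so 3 divides 9  yes
#3 Y + U = 29; 29 mod 6 = 5  yes
#4 values 5, 20, 9; Y = 20 is not <= U = 9  no
#5 X - W = 5 - 11 = -6  yes
#6 S = 11, U = 9; 11 > 9  yes
#7 X + Y = 5 + 20 = 25; 25 ≤ 25  yes
#8 W = 11 is not in {12, 15}  no
#9 X + W = 5 + 11 = 16  yes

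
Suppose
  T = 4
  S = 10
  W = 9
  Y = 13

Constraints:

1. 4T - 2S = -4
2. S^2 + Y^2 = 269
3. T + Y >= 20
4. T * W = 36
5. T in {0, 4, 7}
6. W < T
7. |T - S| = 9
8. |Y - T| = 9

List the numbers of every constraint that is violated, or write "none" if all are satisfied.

The assignment fails constraints 3, 6, 7.

1. 4T - 2S = 4(4) - 2(10) = -4  yes
2. S^2 + Y^2 = 10^2 + 13^2 = 100 + 169 = 269  yes
3. T + Y = 4 + 13 = 17; 17 < 20, bound 20 not met  no
4. T * W = 4 * 9 = 36  yes
5. T = 4 is in {0, 4, 7}  yes
6. W = 9, T = 4; 9 ≥ 4 (want <)  no
7. |4 - 10| = 6, not 9  no
8. |13 - 4| = 9  yes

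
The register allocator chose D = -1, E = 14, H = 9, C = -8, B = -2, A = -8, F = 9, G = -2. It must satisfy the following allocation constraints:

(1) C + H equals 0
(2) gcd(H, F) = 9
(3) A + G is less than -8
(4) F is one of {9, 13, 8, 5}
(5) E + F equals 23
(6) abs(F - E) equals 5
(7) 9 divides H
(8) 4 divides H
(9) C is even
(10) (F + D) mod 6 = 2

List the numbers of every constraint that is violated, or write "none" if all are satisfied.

(1) C + H = -8 + 9 = 1, not 0 — violated.
(2) gcd(9, 9) = 9 — satisfied.
(3) A + G = -8 + (-2) = -10; -10 < -8 — satisfied.
(4) F = 9 is in {9, 13, 8, 5} — satisfied.
(5) E + F = 14 + 9 = 23 — satisfied.
(6) abs(9 - 14) = 5 — satisfied.
(7) 9 / 9 = 1, so 9 divides 9 — satisfied.
(8) 9 = 4*2 + 1, so 4 does not divide 9 — violated.
(9) C = -8 is even — satisfied.
(10) F + D = 8; 8 mod 6 = 2 — satisfied.

No — constraints 1, 8 are not satisfied.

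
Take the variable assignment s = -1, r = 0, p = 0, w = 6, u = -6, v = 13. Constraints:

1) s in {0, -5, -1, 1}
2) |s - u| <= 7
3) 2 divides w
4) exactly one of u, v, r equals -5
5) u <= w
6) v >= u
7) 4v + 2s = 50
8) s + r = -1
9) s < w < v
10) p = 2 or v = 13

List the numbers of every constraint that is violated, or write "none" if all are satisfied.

1) s = -1 is in {0, -5, -1, 1} — OK.
2) |-1 - (-6)| = 5; 5 ≤ 7 — OK.
3) 6 / 2 = 3, so 2 divides 6 — OK.
4) u=-6, v=13, r=0; 0 of them equal -5, not exactly one — violated.
5) u = -6, w = 6; -6 ≤ 6 — OK.
6) v = 13, u = -6; 13 ≥ -6 — OK.
7) 4v + 2s = 4(13) + 2(-1) = 50 — OK.
8) s + r = -1 + 0 = -1 — OK.
9) values -1 < 6 < 13 — OK.
10) p = 0 ≠ 2, but v = 13 = 13 (second disjunct) — OK.

Constraint 4 is violated.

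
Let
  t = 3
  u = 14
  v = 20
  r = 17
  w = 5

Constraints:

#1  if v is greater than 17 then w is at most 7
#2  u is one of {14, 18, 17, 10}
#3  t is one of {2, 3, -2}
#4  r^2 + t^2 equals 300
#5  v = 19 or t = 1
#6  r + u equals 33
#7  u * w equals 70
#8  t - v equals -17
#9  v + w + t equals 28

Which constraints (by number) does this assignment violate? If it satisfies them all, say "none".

#1 v = 20 > 17, so we need w ≤ 7; w = 5 ≤ 7  true
#2 u = 14 is in {14, 18, 17, 10}  true
#3 t = 3 is in {2, 3, -2}  true
#4 r^2 + t^2 = 17^2 + 3^2 = 289 + 9 = 298, not 300  false
#5 v = 20 ≠ 19 and t = 3 ≠ 1; both disjuncts false  false
#6 r + u = 17 + 14 = 31, not 33  false
#7 u * w = 14 * 5 = 70  true
#8 t - v = 3 - 20 = -17  true
#9 v + w + t = 20 + 5 + 3 = 28  true

Constraints 4, 5, and 6 do not hold.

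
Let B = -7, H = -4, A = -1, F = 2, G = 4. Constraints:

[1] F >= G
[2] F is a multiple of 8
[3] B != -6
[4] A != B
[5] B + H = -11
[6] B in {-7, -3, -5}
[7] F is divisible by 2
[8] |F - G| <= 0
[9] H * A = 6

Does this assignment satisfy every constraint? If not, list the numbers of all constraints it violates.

[1] F = 2, G = 4; 2 < 4 (want ≥)  FAIL
[2] 2 = 8*0 + 2, so 8 does not divide 2  FAIL
[3] B = -7, and -7 ≠ -6  OK
[4] A = -1, B = -7; distinct  OK
[5] B + H = -7 + (-4) = -11  OK
[6] B = -7 is in {-7, -3, -5}  OK
[7] 2 / 2 = 1, so 2 divides 2  OK
[8] |2 - 4| = 2; 2 > 0, exceeds bound 0  FAIL
[9] H * A = -4 * (-1) = 4, not 6  FAIL

Violated: 1, 2, 8, and 9.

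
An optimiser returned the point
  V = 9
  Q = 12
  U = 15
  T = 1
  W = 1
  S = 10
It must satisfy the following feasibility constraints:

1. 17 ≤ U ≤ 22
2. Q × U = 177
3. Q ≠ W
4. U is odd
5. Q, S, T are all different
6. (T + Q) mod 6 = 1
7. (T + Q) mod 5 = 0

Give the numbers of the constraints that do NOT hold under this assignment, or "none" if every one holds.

1. U = 15 is outside [17, 22]  fails
2. Q × U = 12 × 15 = 180, not 177  fails
3. Q = 12, W = 1; distinct  holds
4. U = 15 is odd  holds
5. values 12, 10, 1 are pairwise distinct  holds
6. T + Q = 13; 13 mod 6 = 1  holds
7. T + Q = 13; 13 mod 5 = 3, not 0  fails

No — constraints 1, 2, and 7 are not satisfied.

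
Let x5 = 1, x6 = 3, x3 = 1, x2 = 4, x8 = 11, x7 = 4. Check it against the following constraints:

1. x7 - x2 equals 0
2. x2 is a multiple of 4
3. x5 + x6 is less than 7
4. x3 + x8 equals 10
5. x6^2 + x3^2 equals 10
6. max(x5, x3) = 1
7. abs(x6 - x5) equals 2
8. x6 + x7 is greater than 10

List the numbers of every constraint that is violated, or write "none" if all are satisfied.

1. x7 - x2 = 4 - 4 = 0 — holds.
2. 4 / 4 = 1, so 4 divides 4 — holds.
3. x5 + x6 = 1 + 3 = 4; 4 < 7 — holds.
4. x3 + x8 = 1 + 11 = 12, not 10 — fails.
5. x6^2 + x3^2 = 3^2 + 1^2 = 9 + 1 = 10 — holds.
6. max(1, 1) = 1 — holds.
7. abs(3 - 1) = 2 — holds.
8. x6 + x7 = 3 + 4 = 7; 7 ≤ 10, bound 10 not met — fails.

Violated: 4, 8.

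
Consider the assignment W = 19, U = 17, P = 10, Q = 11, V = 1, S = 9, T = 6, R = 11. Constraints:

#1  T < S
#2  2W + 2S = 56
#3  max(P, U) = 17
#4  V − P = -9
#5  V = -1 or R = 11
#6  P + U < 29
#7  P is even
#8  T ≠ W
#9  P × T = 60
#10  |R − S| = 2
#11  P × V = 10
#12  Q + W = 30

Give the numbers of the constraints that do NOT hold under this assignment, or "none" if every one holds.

All constraints are satisfied.

#1 T = 6, S = 9; 6 < 9  ✓
#2 2W + 2S = 2(19) + 2(9) = 56  ✓
#3 max(10, 17) = 17  ✓
#4 V − P = 1 − 10 = -9  ✓
#5 V = 1 ≠ -1, but R = 11 = 11 (second disjunct)  ✓
#6 P + U = 10 + 17 = 27; 27 < 29  ✓
#7 P = 10 is even  ✓
#8 T = 6, W = 19; distinct  ✓
#9 P × T = 10 × 6 = 60  ✓
#10 |11 − 9| = 2  ✓
#11 P × V = 10 × 1 = 10  ✓
#12 Q + W = 11 + 19 = 30  ✓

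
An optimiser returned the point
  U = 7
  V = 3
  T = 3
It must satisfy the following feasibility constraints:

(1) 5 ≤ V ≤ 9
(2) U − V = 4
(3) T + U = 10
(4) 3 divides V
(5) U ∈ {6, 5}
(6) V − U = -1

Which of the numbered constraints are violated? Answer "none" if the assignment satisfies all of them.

(1) V = 3 is outside [5, 9] — fails.
(2) U − V = 7 − 3 = 4 — holds.
(3) T + U = 3 + 7 = 10 — holds.
(4) 3 / 3 = 1, so 3 divides 3 — holds.
(5) U = 7 is not in {6, 5} — fails.
(6) V − U = 3 − 7 = -4, not -1 — fails.

Violated: 1, 5, 6.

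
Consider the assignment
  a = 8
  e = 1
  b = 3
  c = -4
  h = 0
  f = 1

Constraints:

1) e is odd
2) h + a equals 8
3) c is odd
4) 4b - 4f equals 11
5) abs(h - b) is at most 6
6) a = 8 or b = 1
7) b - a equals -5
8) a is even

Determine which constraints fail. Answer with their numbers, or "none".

1) e = 1 is odd  true
2) h + a = 0 + 8 = 8  true
3) c = -4 is even  false
4) 4b - 4f = 4(3) - 4(1) = 8, not 11  false
5) abs(0 - 3) = 3; 3 ≤ 6  true
6) a = 8 = 8 (first disjunct)  true
7) b - a = 3 - 8 = -5  true
8) a = 8 is even  true

No — constraints 3, 4 are not satisfied.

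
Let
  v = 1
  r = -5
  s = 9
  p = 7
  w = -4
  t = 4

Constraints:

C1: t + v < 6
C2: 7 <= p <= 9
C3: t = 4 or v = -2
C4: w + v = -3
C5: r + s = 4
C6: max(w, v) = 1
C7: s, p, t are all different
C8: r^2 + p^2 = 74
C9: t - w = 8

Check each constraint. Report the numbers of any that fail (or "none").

C1: t + v = 4 + 1 = 5; 5 < 6  yes
C2: p = 7 lies in [7, 9]  yes
C3: t = 4 = 4 (first disjunct)  yes
C4: w + v = -4 + 1 = -3  yes
C5: r + s = -5 + 9 = 4  yes
C6: max(-4, 1) = 1  yes
C7: values 9, 7, 4 are pairwise distinct  yes
C8: r^2 + p^2 = (-5)^2 + 7^2 = 25 + 49 = 74  yes
C9: t - w = 4 - (-4) = 8  yes

All constraints are satisfied.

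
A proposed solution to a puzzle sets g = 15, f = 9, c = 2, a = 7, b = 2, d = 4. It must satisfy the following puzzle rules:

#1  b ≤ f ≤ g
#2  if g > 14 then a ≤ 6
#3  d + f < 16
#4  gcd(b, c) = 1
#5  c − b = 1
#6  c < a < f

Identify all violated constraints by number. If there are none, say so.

#1 values 2 ≤ 9 ≤ 15  ✔
#2 g = 15 > 14, so we need a ≤ 6; but a = 7 > 6  ✘
#3 d + f = 4 + 9 = 13; 13 < 16  ✔
#4 gcd(2, 2) = 2, not 1  ✘
#5 c − b = 2 − 2 = 0, not 1  ✘
#6 values 2 < 7 < 9  ✔

Constraints 2, 4, 5 do not hold.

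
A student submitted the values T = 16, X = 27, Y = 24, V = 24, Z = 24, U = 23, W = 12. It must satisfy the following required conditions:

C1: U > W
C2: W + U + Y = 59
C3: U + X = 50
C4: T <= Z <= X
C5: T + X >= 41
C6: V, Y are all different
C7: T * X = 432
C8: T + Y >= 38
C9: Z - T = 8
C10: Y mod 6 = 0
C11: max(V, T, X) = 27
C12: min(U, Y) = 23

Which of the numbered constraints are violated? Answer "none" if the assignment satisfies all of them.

C1: U = 23, W = 12; 23 > 12 — holds.
C2: W + U + Y = 12 + 23 + 24 = 59 — holds.
C3: U + X = 23 + 27 = 50 — holds.
C4: values 16 <= 24 <= 27 — holds.
C5: T + X = 16 + 27 = 43; 43 ≥ 41 — holds.
C6: V = Y = 24, not all different — fails.
C7: T * X = 16 * 27 = 432 — holds.
C8: T + Y = 16 + 24 = 40; 40 ≥ 38 — holds.
C9: Z - T = 24 - 16 = 8 — holds.
C10: 24 mod 6 = 0 — holds.
C11: max(24, 16, 27) = 27 — holds.
C12: min(23, 24) = 23 — holds.

No — constraint 6 is not satisfied.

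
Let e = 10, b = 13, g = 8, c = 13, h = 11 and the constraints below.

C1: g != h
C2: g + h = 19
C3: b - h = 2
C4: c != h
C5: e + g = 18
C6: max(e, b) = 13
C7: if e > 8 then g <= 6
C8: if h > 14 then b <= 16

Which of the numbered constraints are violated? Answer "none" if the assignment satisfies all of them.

C1: g = 8, h = 11; distinct — holds.
C2: g + h = 8 + 11 = 19 — holds.
C3: b - h = 13 - 11 = 2 — holds.
C4: c = 13, h = 11; distinct — holds.
C5: e + g = 10 + 8 = 18 — holds.
C6: max(10, 13) = 13 — holds.
C7: e = 10 > 8, so we need g ≤ 6; but g = 8 > 6 — fails.
C8: h = 11, not > 14; antecedent false, conditional vacuously true — holds.

Constraint 7 is violated.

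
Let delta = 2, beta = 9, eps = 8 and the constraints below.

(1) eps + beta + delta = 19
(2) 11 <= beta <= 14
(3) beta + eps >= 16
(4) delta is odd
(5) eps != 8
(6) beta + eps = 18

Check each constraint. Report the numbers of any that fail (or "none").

The assignment fails constraints 2, 4, 5, and 6.

(1) eps + beta + delta = 8 + 9 + 2 = 19 — holds.
(2) beta = 9 is outside [11, 14] — does not hold.
(3) beta + eps = 9 + 8 = 17; 17 ≥ 16 — holds.
(4) delta = 2 is even — does not hold.
(5) eps = 8, but 8 is required to differ — does not hold.
(6) beta + eps = 9 + 8 = 17, not 18 — does not hold.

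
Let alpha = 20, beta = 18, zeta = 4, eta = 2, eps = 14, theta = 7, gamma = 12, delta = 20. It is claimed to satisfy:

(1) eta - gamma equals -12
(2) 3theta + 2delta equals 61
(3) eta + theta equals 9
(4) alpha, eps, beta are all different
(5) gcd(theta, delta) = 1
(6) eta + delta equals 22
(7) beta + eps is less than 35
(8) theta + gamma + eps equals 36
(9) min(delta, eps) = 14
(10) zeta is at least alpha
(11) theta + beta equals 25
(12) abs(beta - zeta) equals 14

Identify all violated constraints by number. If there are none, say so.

(1) eta - gamma = 2 - 12 = -10, not -12  no
(2) 3theta + 2delta = 3(7) + 2(20) = 61  yes
(3) eta + theta = 2 + 7 = 9  yes
(4) values 20, 14, 18 are pairwise distinct  yes
(5) gcd(7, 20) = 1  yes
(6) eta + delta = 2 + 20 = 22  yes
(7) beta + eps = 18 + 14 = 32; 32 < 35  yes
(8) theta + gamma + eps = 7 + 12 + 14 = 33, not 36  no
(9) min(20, 14) = 14  yes
(10) zeta = 4, alpha = 20; 4 < 20 (want ≥)  no
(11) theta + beta = 7 + 18 = 25  yes
(12) abs(18 - 4) = 14  yes

Constraints 1, 8, and 10 do not hold.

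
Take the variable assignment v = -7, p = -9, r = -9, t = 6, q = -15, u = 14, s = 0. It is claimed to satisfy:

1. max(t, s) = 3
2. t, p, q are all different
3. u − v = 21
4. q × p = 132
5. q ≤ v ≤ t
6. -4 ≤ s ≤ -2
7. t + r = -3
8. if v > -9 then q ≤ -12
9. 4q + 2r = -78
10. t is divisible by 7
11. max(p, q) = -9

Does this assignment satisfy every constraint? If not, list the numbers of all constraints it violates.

1. max(6, 0) = 6, not 3 — violated.
2. values 6, -9, -15 are pairwise distinct — OK.
3. u − v = 14 − (-7) = 21 — OK.
4. q × p = -15 × (-9) = 135, not 132 — violated.
5. values -15 ≤ -7 ≤ 6 — OK.
6. s = 0 is outside [-4, -2] — violated.
7. t + r = 6 + (-9) = -3 — OK.
8. v = -7 > -9, so we need q ≤ -12; q = -15 ≤ -12 — OK.
9. 4q + 2r = 4(-15) + 2(-9) = -78 — OK.
10. 6 = 7×0 + 6, so 7 does not divide 6 — violated.
11. max(-9, -15) = -9 — OK.

Constraints 1, 4, 6, and 10 do not hold.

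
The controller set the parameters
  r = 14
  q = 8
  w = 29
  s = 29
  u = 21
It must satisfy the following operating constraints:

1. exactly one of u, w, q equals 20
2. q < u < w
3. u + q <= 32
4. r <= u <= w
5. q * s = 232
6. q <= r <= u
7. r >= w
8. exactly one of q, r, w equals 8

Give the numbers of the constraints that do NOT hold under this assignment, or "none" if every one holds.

Constraints 1 and 7 do not hold.

1. u=21, w=29, q=8; 0 of them equal 20, not exactly one  ✗
2. values 8 < 21 < 29  ✓
3. u + q = 21 + 8 = 29; 29 ≤ 32  ✓
4. values 14 <= 21 <= 29  ✓
5. q * s = 8 * 29 = 232  ✓
6. values 8 <= 14 <= 21  ✓
7. r = 14, w = 29; 14 < 29 (want ≥)  ✗
8. q=8, r=14, w=29; 1 of them equals 8  ✓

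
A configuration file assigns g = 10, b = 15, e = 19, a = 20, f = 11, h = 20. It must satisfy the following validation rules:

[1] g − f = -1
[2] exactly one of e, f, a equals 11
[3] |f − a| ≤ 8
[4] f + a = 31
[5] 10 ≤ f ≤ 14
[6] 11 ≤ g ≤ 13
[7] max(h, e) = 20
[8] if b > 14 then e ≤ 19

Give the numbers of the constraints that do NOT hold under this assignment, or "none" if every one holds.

Violated: 3, 6.

[1] g − f = 10 − 11 = -1 — OK.
[2] e=19, f=11, a=20; 1 of them equals 11 — OK.
[3] |11 − 20| = 9; 9 > 8, exceeds bound 8 — violated.
[4] f + a = 11 + 20 = 31 — OK.
[5] f = 11 lies in [10, 14] — OK.
[6] g = 10 is outside [11, 13] — violated.
[7] max(20, 19) = 20 — OK.
[8] b = 15 > 14, so we need e ≤ 19; e = 19 ≤ 19 — OK.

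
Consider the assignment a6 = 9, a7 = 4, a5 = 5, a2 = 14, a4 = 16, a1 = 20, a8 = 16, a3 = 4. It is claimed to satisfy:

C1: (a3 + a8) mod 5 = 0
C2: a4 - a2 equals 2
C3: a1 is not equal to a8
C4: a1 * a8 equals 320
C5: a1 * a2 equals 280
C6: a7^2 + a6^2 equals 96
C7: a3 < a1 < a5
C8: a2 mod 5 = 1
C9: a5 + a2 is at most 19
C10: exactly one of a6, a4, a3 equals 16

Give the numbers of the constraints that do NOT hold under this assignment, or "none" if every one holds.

C1: a3 + a8 = 20; 20 mod 5 = 0  OK
C2: a4 - a2 = 16 - 14 = 2  OK
C3: a1 = 20, a8 = 16; distinct  OK
C4: a1 * a8 = 20 * 16 = 320  OK
C5: a1 * a2 = 20 * 14 = 280  OK
C6: a7^2 + a6^2 = 4^2 + 9^2 = 16 + 81 = 97, not 96  FAIL
C7: values 4, 20, 5; a1 = 20 is not < a5 = 5  FAIL
C8: 14 mod 5 = 4, not 1  FAIL
C9: a5 + a2 = 5 + 14 = 19; 19 ≤ 19  OK
C10: a6=9, a4=16, a3=4; 1 of them equals 16  OK

Constraints 6, 7, and 8 do not hold.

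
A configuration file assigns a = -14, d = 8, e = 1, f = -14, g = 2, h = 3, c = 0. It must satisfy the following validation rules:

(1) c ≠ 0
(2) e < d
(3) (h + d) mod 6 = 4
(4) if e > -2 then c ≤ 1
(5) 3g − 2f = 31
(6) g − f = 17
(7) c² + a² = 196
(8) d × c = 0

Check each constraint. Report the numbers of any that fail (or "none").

The assignment fails constraints 1, 3, 5, 6.

(1) c = 0, but 0 is required to differ  ✗
(2) e = 1, d = 8; 1 < 8  ✓
(3) h + d = 11; 11 mod 6 = 5, not 4  ✗
(4) e = 1 > -2, so we need c ≤ 1; c = 0 ≤ 1  ✓
(5) 3g − 2f = 3(2) − 2(-14) = 34, not 31  ✗
(6) g − f = 2 − (-14) = 16, not 17  ✗
(7) c² + a² = 0² + (-14)² = 0 + 196 = 196  ✓
(8) d × c = 8 × 0 = 0  ✓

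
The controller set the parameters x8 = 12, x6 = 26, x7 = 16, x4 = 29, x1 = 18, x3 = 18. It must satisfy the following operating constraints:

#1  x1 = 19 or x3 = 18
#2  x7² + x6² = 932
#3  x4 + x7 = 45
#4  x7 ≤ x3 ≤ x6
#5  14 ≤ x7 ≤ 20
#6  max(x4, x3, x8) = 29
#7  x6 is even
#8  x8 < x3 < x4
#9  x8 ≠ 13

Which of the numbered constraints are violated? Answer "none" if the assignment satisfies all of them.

#1 x1 = 18 ≠ 19, but x3 = 18 = 18 (second disjunct)  OK
#2 x7² + x6² = 16² + 26² = 256 + 676 = 932  OK
#3 x4 + x7 = 29 + 16 = 45  OK
#4 values 16 ≤ 18 ≤ 26  OK
#5 x7 = 16 lies in [14, 20]  OK
#6 max(29, 18, 12) = 29  OK
#7 x6 = 26 is even  OK
#8 values 12 < 18 < 29  OK
#9 x8 = 12, and 12 ≠ 13  OK

The assignment satisfies every constraint.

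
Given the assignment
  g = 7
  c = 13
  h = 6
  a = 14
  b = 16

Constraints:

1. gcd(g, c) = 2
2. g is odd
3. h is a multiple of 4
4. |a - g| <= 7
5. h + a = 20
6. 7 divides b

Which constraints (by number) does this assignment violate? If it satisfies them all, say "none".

1. gcd(7, 13) = 1, not 2 — violated.
2. g = 7 is odd — satisfied.
3. 6 = 4*1 + 2, so 4 does not divide 6 — violated.
4. |14 - 7| = 7; 7 ≤ 7 — satisfied.
5. h + a = 6 + 14 = 20 — satisfied.
6. 16 = 7*2 + 2, so 7 does not divide 16 — violated.

Constraints 1, 3, 6 are violated.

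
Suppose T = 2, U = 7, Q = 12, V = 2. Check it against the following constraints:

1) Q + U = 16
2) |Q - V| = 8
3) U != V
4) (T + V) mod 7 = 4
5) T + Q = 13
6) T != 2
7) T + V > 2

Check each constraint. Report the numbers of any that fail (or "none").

1) Q + U = 12 + 7 = 19, not 16  no
2) |12 - 2| = 10, not 8  no
3) U = 7, V = 2; distinct  yes
4) T + V = 4; 4 mod 7 = 4  yes
5) T + Q = 2 + 12 = 14, not 13  no
6) T = 2, but 2 is required to differ  no
7) T + V = 2 + 2 = 4; 4 > 2  yes

No — constraints 1, 2, 5, 6 are not satisfied.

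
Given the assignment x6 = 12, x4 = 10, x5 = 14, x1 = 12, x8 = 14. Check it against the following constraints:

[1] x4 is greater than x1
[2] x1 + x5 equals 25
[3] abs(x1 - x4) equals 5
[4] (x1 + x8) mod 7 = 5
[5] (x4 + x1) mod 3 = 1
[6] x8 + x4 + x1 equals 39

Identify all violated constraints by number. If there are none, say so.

The assignment fails constraints 1, 2, 3, and 6.

[1] x4 = 10, x1 = 12; 10 ≤ 12 (want >)  ✗
[2] x1 + x5 = 12 + 14 = 26, not 25  ✗
[3] abs(12 - 10) = 2, not 5  ✗
[4] x1 + x8 = 26; 26 mod 7 = 5  ✓
[5] x4 + x1 = 22; 22 mod 3 = 1  ✓
[6] x8 + x4 + x1 = 14 + 10 + 12 = 36, not 39  ✗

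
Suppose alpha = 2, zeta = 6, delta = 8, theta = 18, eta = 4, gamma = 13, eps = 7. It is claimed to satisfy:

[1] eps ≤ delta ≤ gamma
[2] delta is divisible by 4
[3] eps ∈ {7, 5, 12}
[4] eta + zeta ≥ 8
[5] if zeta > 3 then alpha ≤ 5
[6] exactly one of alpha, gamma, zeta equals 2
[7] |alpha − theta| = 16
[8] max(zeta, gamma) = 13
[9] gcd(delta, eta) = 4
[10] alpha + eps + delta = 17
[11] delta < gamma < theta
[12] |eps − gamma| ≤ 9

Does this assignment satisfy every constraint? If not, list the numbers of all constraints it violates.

Yes — all constraints hold.

[1] values 7 ≤ 8 ≤ 13 — holds.
[2] 8 / 4 = 2, so 4 divides 8 — holds.
[3] eps = 7 is in {7, 5, 12} — holds.
[4] eta + zeta = 4 + 6 = 10; 10 ≥ 8 — holds.
[5] zeta = 6 > 3, so we need alpha ≤ 5; alpha = 2 ≤ 5 — holds.
[6] alpha=2, gamma=13, zeta=6; 1 of them equals 2 — holds.
[7] |2 − 18| = 16 — holds.
[8] max(6, 13) = 13 — holds.
[9] gcd(8, 4) = 4 — holds.
[10] alpha + eps + delta = 2 + 7 + 8 = 17 — holds.
[11] values 8 < 13 < 18 — holds.
[12] |7 − 13| = 6; 6 ≤ 9 — holds.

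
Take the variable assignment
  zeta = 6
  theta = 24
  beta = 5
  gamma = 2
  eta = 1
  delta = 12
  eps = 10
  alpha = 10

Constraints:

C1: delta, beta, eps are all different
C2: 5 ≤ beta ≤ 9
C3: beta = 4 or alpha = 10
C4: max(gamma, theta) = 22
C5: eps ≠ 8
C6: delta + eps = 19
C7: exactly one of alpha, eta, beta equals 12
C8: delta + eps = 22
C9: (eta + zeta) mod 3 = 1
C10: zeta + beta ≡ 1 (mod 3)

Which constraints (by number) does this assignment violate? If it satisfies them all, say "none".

C1: values 12, 5, 10 are pairwise distinct — satisfied.
C2: beta = 5 lies in [5, 9] — satisfied.
C3: beta = 5 ≠ 4, but alpha = 10 = 10 (second disjunct) — satisfied.
C4: max(2, 24) = 24, not 22 — violated.
C5: eps = 10, and 10 ≠ 8 — satisfied.
C6: delta + eps = 12 + 10 = 22, not 19 — violated.
C7: alpha=10, eta=1, beta=5; 0 of them equal 12, not exactly one — violated.
C8: delta + eps = 12 + 10 = 22 — satisfied.
C9: eta + zeta = 7; 7 mod 3 = 1 — satisfied.
C10: zeta + beta = 11; 11 mod 3 = 2, not 1 — violated.

Constraints 4, 6, 7, and 10 do not hold.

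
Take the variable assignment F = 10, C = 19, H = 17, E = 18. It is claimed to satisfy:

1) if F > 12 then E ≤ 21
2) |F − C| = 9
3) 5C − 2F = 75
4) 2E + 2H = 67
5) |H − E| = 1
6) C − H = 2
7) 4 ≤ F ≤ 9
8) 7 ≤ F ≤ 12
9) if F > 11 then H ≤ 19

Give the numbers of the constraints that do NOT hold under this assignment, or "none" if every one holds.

1) F = 10, not > 12; antecedent false, conditional vacuously true — holds.
2) |10 − 19| = 9 — holds.
3) 5C − 2F = 5(19) − 2(10) = 75 — holds.
4) 2E + 2H = 2(18) + 2(17) = 70, not 67 — does not hold.
5) |17 − 18| = 1 — holds.
6) C − H = 19 − 17 = 2 — holds.
7) F = 10 is outside [4, 9] — does not hold.
8) F = 10 lies in [7, 12] — holds.
9) F = 10, not > 11; antecedent false, conditional vacuously true — holds.

Constraints 4 and 7 are violated.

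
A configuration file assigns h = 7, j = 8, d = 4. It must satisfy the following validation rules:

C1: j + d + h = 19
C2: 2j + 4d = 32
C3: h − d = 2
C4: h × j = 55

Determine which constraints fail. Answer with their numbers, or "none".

Constraints 3 and 4 do not hold.

C1: j + d + h = 8 + 4 + 7 = 19  yes
C2: 2j + 4d = 2(8) + 4(4) = 32  yes
C3: h − d = 7 − 4 = 3, not 2  no
C4: h × j = 7 × 8 = 56, not 55  no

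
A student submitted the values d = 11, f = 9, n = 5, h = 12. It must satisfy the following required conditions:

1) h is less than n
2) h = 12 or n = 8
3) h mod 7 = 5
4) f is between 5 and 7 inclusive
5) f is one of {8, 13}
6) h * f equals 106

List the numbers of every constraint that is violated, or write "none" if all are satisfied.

The assignment fails constraints 1, 4, 5, and 6.

1) h = 12, n = 5; 12 ≥ 5 (want <)  FAIL
2) h = 12 = 12 (first disjunct)  OK
3) 12 mod 7 = 5  OK
4) f = 9 is outside [5, 7]  FAIL
5) f = 9 is not in {8, 13}  FAIL
6) h * f = 12 * 9 = 108, not 106  FAIL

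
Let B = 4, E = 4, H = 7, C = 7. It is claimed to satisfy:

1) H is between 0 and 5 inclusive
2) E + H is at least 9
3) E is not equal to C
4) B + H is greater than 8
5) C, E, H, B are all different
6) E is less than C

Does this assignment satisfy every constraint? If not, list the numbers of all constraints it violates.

1) H = 7 is outside [0, 5] — violated.
2) E + H = 4 + 7 = 11; 11 ≥ 9 — satisfied.
3) E = 4, C = 7; distinct — satisfied.
4) B + H = 4 + 7 = 11; 11 > 8 — satisfied.
5) C = H = 7, not all different — violated.
6) E = 4, C = 7; 4 < 7 — satisfied.

No — constraints 1 and 5 are not satisfied.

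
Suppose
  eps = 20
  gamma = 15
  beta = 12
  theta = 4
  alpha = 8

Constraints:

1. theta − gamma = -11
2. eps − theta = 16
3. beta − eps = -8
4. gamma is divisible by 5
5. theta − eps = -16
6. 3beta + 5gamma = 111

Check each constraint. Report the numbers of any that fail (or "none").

1. theta − gamma = 4 − 15 = -11 — satisfied.
2. eps − theta = 20 − 4 = 16 — satisfied.
3. beta − eps = 12 − 20 = -8 — satisfied.
4. 15 / 5 = 3, so 5 divides 15 — satisfied.
5. theta − eps = 4 − 20 = -16 — satisfied.
6. 3beta + 5gamma = 3(12) + 5(15) = 111 — satisfied.

Yes — all constraints hold.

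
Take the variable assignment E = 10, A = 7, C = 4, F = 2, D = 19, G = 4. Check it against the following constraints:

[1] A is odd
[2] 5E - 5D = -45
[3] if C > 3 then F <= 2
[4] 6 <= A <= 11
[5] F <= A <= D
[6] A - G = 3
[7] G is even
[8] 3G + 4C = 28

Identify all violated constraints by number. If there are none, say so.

[1] A = 7 is odd  yes
[2] 5E - 5D = 5(10) - 5(19) = -45  yes
[3] C = 4 > 3, so we need F ≤ 2; F = 2 ≤ 2  yes
[4] A = 7 lies in [6, 11]  yes
[5] values 2 <= 7 <= 19  yes
[6] A - G = 7 - 4 = 3  yes
[7] G = 4 is even  yes
[8] 3G + 4C = 3(4) + 4(4) = 28  yes

No violations.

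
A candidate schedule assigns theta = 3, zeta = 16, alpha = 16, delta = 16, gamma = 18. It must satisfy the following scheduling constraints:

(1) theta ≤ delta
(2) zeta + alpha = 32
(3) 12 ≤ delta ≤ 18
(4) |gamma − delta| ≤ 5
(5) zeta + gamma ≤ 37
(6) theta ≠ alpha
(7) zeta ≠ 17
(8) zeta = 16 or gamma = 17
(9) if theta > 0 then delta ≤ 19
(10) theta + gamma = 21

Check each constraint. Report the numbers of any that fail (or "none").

(1) theta = 3, delta = 16; 3 ≤ 16  ✔
(2) zeta + alpha = 16 + 16 = 32  ✔
(3) delta = 16 lies in [12, 18]  ✔
(4) |18 − 16| = 2; 2 ≤ 5  ✔
(5) zeta + gamma = 16 + 18 = 34; 34 ≤ 37  ✔
(6) theta = 3, alpha = 16; distinct  ✔
(7) zeta = 16, and 16 ≠ 17  ✔
(8) zeta = 16 = 16 (first disjunct)  ✔
(9) theta = 3 > 0, so we need delta ≤ 19; delta = 16 ≤ 19  ✔
(10) theta + gamma = 3 + 18 = 21  ✔

No violations.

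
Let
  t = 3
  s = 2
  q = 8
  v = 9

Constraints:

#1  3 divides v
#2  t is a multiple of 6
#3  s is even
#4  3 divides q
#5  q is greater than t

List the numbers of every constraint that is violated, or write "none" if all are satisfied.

No — constraints 2 and 4 are not satisfied.

#1 9 / 3 = 3, so 3 divides 9  true
#2 3 = 6*0 + 3, so 6 does not divide 3  false
#3 s = 2 is even  true
#4 8 = 3*2 + 2, so 3 does not divide 8  false
#5 q = 8, t = 3; 8 > 3  true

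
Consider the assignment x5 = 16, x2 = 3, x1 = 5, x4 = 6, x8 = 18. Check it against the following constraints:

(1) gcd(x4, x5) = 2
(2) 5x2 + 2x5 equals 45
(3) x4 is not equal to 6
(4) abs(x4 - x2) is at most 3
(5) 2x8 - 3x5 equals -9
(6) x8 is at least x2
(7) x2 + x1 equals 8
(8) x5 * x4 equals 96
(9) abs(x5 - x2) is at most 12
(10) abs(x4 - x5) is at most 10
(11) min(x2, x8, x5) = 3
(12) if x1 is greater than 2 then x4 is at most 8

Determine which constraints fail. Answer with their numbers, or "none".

(1) gcd(6, 16) = 2 — holds.
(2) 5x2 + 2x5 = 5(3) + 2(16) = 47, not 45 — fails.
(3) x4 = 6, but 6 is required to differ — fails.
(4) abs(6 - 3) = 3; 3 ≤ 3 — holds.
(5) 2x8 - 3x5 = 2(18) - 3(16) = -12, not -9 — fails.
(6) x8 = 18, x2 = 3; 18 ≥ 3 — holds.
(7) x2 + x1 = 3 + 5 = 8 — holds.
(8) x5 * x4 = 16 * 6 = 96 — holds.
(9) abs(16 - 3) = 13; 13 > 12, exceeds bound 12 — fails.
(10) abs(6 - 16) = 10; 10 ≤ 10 — holds.
(11) min(3, 18, 16) = 3 — holds.
(12) x1 = 5 > 2, so we need x4 ≤ 8; x4 = 6 ≤ 8 — holds.

The assignment fails constraints 2, 3, 5, 9.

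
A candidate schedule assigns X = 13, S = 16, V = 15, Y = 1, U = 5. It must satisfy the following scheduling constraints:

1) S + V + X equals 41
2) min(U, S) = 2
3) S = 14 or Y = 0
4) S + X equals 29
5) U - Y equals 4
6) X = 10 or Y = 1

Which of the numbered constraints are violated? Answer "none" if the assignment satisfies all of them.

Constraints 1, 2, and 3 do not hold.

1) S + V + X = 16 + 15 + 13 = 44, not 41 — violated.
2) min(5, 16) = 5, not 2 — violated.
3) S = 16 ≠ 14 and Y = 1 ≠ 0; both disjuncts false — violated.
4) S + X = 16 + 13 = 29 — OK.
5) U - Y = 5 - 1 = 4 — OK.
6) X = 13 ≠ 10, but Y = 1 = 1 (second disjunct) — OK.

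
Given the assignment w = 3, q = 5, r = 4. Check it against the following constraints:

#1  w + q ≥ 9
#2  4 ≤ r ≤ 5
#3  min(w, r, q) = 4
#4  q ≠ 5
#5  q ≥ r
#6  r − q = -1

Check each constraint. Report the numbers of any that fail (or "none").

The assignment fails constraints 1, 3, and 4.

#1 w + q = 3 + 5 = 8; 8 < 9, bound 9 not met  ✗
#2 r = 4 lies in [4, 5]  ✓
#3 min(3, 4, 5) = 3, not 4  ✗
#4 q = 5, but 5 is required to differ  ✗
#5 q = 5, r = 4; 5 ≥ 4  ✓
#6 r − q = 4 − 5 = -1  ✓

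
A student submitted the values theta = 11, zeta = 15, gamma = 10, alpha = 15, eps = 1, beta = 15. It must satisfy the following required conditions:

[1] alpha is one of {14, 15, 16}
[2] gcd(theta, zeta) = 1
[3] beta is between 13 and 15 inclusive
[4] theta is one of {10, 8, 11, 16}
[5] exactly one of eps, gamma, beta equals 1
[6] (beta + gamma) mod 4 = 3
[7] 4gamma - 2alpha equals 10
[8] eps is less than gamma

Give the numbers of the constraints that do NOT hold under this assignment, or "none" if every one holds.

No — constraint 6 is not satisfied.

[1] alpha = 15 is in {14, 15, 16}  holds
[2] gcd(11, 15) = 1  holds
[3] beta = 15 lies in [13, 15]  holds
[4] theta = 11 is in {10, 8, 11, 16}  holds
[5] eps=1, gamma=10, beta=15; 1 of them equals 1  holds
[6] beta + gamma = 25; 25 mod 4 = 1, not 3  fails
[7] 4gamma - 2alpha = 4(10) - 2(15) = 10  holds
[8] eps = 1, gamma = 10; 1 < 10  holds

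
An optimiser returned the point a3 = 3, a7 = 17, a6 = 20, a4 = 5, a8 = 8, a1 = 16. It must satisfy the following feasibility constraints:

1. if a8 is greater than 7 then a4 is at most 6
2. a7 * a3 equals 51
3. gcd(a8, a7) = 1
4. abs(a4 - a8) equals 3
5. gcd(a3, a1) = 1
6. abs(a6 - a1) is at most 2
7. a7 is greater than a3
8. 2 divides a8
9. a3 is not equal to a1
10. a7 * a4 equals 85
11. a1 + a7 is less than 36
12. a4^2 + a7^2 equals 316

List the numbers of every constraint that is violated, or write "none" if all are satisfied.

1. a8 = 8 > 7, so we need a4 ≤ 6; a4 = 5 ≤ 6 — satisfied.
2. a7 * a3 = 17 * 3 = 51 — satisfied.
3. gcd(8, 17) = 1 — satisfied.
4. abs(5 - 8) = 3 — satisfied.
5. gcd(3, 16) = 1 — satisfied.
6. abs(20 - 16) = 4; 4 > 2, exceeds bound 2 — violated.
7. a7 = 17, a3 = 3; 17 > 3 — satisfied.
8. 8 / 2 = 4, so 2 divides 8 — satisfied.
9. a3 = 3, a1 = 16; distinct — satisfied.
10. a7 * a4 = 17 * 5 = 85 — satisfied.
11. a1 + a7 = 16 + 17 = 33; 33 < 36 — satisfied.
12. a4^2 + a7^2 = 5^2 + 17^2 = 25 + 289 = 314, not 316 — violated.

Violated: 6 and 12.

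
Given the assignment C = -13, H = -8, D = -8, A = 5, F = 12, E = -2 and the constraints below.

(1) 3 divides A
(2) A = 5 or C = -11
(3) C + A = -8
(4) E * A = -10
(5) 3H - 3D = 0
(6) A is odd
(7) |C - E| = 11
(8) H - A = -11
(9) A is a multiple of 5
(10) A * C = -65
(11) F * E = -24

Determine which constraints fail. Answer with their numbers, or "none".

The assignment fails constraints 1, 8.

(1) 5 = 3*1 + 2, so 3 does not divide 5 — fails.
(2) A = 5 = 5 (first disjunct) — holds.
(3) C + A = -13 + 5 = -8 — holds.
(4) E * A = -2 * 5 = -10 — holds.
(5) 3H - 3D = 3(-8) - 3(-8) = 0 — holds.
(6) A = 5 is odd — holds.
(7) |-13 - (-2)| = 11 — holds.
(8) H - A = -8 - 5 = -13, not -11 — fails.
(9) 5 / 5 = 1, so 5 divides 5 — holds.
(10) A * C = 5 * (-13) = -65 — holds.
(11) F * E = 12 * (-2) = -24 — holds.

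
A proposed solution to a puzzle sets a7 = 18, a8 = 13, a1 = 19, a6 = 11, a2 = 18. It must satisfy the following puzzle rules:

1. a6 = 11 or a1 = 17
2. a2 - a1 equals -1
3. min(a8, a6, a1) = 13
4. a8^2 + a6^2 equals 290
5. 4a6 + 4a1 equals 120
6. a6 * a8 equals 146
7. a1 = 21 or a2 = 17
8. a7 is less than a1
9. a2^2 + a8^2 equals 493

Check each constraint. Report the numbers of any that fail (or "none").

Constraints 3, 6, and 7 are violated.

1. a6 = 11 = 11 (first disjunct) — holds.
2. a2 - a1 = 18 - 19 = -1 — holds.
3. min(13, 11, 19) = 11, not 13 — does not hold.
4. a8^2 + a6^2 = 13^2 + 11^2 = 169 + 121 = 290 — holds.
5. 4a6 + 4a1 = 4(11) + 4(19) = 120 — holds.
6. a6 * a8 = 11 * 13 = 143, not 146 — does not hold.
7. a1 = 19 ≠ 21 and a2 = 18 ≠ 17; both disjuncts false — does not hold.
8. a7 = 18, a1 = 19; 18 < 19 — holds.
9. a2^2 + a8^2 = 18^2 + 13^2 = 324 + 169 = 493 — holds.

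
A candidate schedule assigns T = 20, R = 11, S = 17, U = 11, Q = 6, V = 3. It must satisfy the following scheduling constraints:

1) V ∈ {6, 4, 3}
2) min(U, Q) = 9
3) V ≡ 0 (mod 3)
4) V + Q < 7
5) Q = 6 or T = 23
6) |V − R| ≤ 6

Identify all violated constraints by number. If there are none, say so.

1) V = 3 is in {6, 4, 3} — holds.
2) min(11, 6) = 6, not 9 — fails.
3) 3 mod 3 = 0 — holds.
4) V + Q = 3 + 6 = 9; 9 ≥ 7, bound 7 not met — fails.
5) Q = 6 = 6 (first disjunct) — holds.
6) |3 − 11| = 8; 8 > 6, exceeds bound 6 — fails.

Constraints 2, 4, and 6 are violated.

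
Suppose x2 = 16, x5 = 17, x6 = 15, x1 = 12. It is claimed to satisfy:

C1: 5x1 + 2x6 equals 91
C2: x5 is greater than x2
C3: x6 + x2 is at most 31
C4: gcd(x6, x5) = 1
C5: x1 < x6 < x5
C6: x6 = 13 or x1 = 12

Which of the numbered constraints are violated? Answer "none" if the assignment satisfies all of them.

Constraint 1 does not hold.

C1: 5x1 + 2x6 = 5(12) + 2(15) = 90, not 91  ✗
C2: x5 = 17, x2 = 16; 17 > 16  ✓
C3: x6 + x2 = 15 + 16 = 31; 31 ≤ 31  ✓
C4: gcd(15, 17) = 1  ✓
C5: values 12 < 15 < 17  ✓
C6: x6 = 15 ≠ 13, but x1 = 12 = 12 (second disjunct)  ✓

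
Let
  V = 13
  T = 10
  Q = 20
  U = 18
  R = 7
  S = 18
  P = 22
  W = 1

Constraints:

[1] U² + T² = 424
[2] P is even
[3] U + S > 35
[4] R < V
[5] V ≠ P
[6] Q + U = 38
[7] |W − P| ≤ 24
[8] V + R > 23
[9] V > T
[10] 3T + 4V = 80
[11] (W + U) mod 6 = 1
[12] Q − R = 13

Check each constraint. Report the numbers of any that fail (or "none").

Constraints 8 and 10 do not hold.

[1] U² + T² = 18² + 10² = 324 + 100 = 424  yes
[2] P = 22 is even  yes
[3] U + S = 18 + 18 = 36; 36 > 35  yes
[4] R = 7, V = 13; 7 < 13  yes
[5] V = 13, P = 22; distinct  yes
[6] Q + U = 20 + 18 = 38  yes
[7] |1 − 22| = 21; 21 ≤ 24  yes
[8] V + R = 13 + 7 = 20; 20 ≤ 23, bound 23 not met  no
[9] V = 13, T = 10; 13 > 10  yes
[10] 3T + 4V = 3(10) + 4(13) = 82, not 80  no
[11] W + U = 19; 19 mod 6 = 1  yes
[12] Q − R = 20 − 7 = 13  yes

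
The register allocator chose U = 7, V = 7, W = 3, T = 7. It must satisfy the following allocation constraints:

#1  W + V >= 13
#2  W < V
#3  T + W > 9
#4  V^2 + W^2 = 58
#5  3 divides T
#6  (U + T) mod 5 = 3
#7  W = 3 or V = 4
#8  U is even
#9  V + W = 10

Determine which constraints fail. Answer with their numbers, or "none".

The assignment fails constraints 1, 5, 6, and 8.

#1 W + V = 3 + 7 = 10; 10 < 13, bound 13 not met — fails.
#2 W = 3, V = 7; 3 < 7 — holds.
#3 T + W = 7 + 3 = 10; 10 > 9 — holds.
#4 V^2 + W^2 = 7^2 + 3^2 = 49 + 9 = 58 — holds.
#5 7 = 3*2 + 1, so 3 does not divide 7 — fails.
#6 U + T = 14; 14 mod 5 = 4, not 3 — fails.
#7 W = 3 = 3 (first disjunct) — holds.
#8 U = 7 is odd — fails.
#9 V + W = 7 + 3 = 10 — holds.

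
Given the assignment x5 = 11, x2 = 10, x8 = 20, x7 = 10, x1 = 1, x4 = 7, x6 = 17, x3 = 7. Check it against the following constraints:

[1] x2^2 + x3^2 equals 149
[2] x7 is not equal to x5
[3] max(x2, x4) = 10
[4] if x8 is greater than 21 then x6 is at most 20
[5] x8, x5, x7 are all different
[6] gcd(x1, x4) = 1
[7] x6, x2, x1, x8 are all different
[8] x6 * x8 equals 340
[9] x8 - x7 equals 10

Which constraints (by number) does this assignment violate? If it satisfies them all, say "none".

[1] x2^2 + x3^2 = 10^2 + 7^2 = 100 + 49 = 149 — OK.
[2] x7 = 10, x5 = 11; distinct — OK.
[3] max(10, 7) = 10 — OK.
[4] x8 = 20, not > 21; antecedent false, conditional vacuously true — OK.
[5] values 20, 11, 10 are pairwise distinct — OK.
[6] gcd(1, 7) = 1 — OK.
[7] values 17, 10, 1, 20 are pairwise distinct — OK.
[8] x6 * x8 = 17 * 20 = 340 — OK.
[9] x8 - x7 = 20 - 10 = 10 — OK.

All constraints are satisfied.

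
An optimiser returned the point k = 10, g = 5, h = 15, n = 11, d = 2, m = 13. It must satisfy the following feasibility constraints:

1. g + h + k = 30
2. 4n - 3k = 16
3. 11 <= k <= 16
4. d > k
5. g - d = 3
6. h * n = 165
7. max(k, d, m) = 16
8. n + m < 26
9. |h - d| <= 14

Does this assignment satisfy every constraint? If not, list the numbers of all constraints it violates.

Constraints 2, 3, 4, and 7 are violated.

1. g + h + k = 5 + 15 + 10 = 30 — OK.
2. 4n - 3k = 4(11) - 3(10) = 14, not 16 — violated.
3. k = 10 is outside [11, 16] — violated.
4. d = 2, k = 10; 2 ≤ 10 (want >) — violated.
5. g - d = 5 - 2 = 3 — OK.
6. h * n = 15 * 11 = 165 — OK.
7. max(10, 2, 13) = 13, not 16 — violated.
8. n + m = 11 + 13 = 24; 24 < 26 — OK.
9. |15 - 2| = 13; 13 ≤ 14 — OK.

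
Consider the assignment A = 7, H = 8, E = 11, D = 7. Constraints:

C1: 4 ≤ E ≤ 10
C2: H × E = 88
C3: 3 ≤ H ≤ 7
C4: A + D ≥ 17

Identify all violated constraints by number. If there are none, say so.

C1: E = 11 is outside [4, 10]  ✘
C2: H × E = 8 × 11 = 88  ✔
C3: H = 8 is outside [3, 7]  ✘
C4: A + D = 7 + 7 = 14; 14 < 17, bound 17 not met  ✘

Violated: 1, 3, and 4.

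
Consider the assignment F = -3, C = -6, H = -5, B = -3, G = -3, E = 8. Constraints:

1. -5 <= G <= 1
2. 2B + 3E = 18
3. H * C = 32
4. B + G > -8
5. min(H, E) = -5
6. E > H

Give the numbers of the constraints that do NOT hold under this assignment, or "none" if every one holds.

1. G = -3 lies in [-5, 1]  holds
2. 2B + 3E = 2(-3) + 3(8) = 18  holds
3. H * C = -5 * (-6) = 30, not 32  fails
4. B + G = -3 + (-3) = -6; -6 > -8  holds
5. min(-5, 8) = -5  holds
6. E = 8, H = -5; 8 > -5  holds

The assignment fails constraint 3.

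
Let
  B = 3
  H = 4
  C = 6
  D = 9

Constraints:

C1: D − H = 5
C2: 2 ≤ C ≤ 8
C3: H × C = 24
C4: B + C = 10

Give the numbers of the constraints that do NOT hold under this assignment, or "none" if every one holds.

Violated: 4.

C1: D − H = 9 − 4 = 5  OK
C2: C = 6 lies in [2, 8]  OK
C3: H × C = 4 × 6 = 24  OK
C4: B + C = 3 + 6 = 9, not 10  FAIL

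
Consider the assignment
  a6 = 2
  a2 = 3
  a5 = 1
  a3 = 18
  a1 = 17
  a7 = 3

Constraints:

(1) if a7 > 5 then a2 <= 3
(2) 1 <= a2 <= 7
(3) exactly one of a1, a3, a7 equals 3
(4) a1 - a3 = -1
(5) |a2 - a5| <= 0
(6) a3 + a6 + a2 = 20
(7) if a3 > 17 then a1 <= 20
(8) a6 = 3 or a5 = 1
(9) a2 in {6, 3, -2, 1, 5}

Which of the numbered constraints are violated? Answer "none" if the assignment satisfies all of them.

Constraints 5 and 6 are violated.

(1) a7 = 3, not > 5; antecedent false, conditional vacuously true  ✔
(2) a2 = 3 lies in [1, 7]  ✔
(3) a1=17, a3=18, a7=3; 1 of them equals 3  ✔
(4) a1 - a3 = 17 - 18 = -1  ✔
(5) |3 - 1| = 2; 2 > 0, exceeds bound 0  ✘
(6) a3 + a6 + a2 = 18 + 2 + 3 = 23, not 20  ✘
(7) a3 = 18 > 17, so we need a1 ≤ 20; a1 = 17 ≤ 20  ✔
(8) a6 = 2 ≠ 3, but a5 = 1 = 1 (second disjunct)  ✔
(9) a2 = 3 is in {6, 3, -2, 1, 5}  ✔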